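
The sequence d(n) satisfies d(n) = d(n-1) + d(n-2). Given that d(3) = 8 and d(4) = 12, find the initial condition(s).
Work backwards using d(k) = d(k+2) - d(k+1):
d(2) = d(4) - d(3) = 12 - 8 = 4
d(1) = d(3) - d(2) = 8 - 4 = 4
d(0) = d(2) - d(1) = 4 - 4 = 0

d(0) = 0, d(1) = 4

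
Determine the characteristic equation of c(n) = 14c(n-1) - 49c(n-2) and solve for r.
Substitute c(n) = rⁿ and divide through by rⁿ⁻²: r² - 14r + 49 = 0
Factor: (r - 7)² = 0, so r = 7 (double root).
General solution: c(n) = (A + Bn)·7ⁿ

Characteristic: r² - 14r + 49 = 0, Roots: r = 7 (double root)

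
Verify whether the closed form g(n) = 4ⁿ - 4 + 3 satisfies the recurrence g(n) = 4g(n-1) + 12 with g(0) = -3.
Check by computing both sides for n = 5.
From the recurrence with g(0) = -3:
  g(0) = -3, g(1) = 0, g(2) = 12, g(3) = 60, g(4) = 252, g(5) = 1020
  so the recurrence gives g(5) = 1020.
From the proposed closed form g(n) = 4ⁿ - 4 + 3:
  g(5) = 1023.
The recurrence gives 1020 but the closed form gives 1023, so the closed form does not satisfy the recurrence.

No, the closed form is incorrect.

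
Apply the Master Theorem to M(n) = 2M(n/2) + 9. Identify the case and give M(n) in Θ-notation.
Master Theorem template: M(n) = a·M(n/b) + f(n).
Here: a=2, b=2, f(n)=9
Compute log_b(a) = log_2(2) = 1.
f(n) = 9 = O(n^(1-ε)) with ε = 1. Case 1: M(n) = Θ(n^log_b(a)) = Θ(n).

Case 1: M(n) = Θ(n)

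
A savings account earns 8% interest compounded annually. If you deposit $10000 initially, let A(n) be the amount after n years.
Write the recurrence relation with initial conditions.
Each year the balance grows by 8%, i.e. is multiplied by 1 + 8/100 = 1.08, so A(n) = 1.08 × A(n-1). The initial deposit gives A(0) = 10000.
Unrolling gives the closed form A(n) = 10000 × (1.08)ⁿ.

A(n) = 1.08 × A(n-1), A(0) = 10000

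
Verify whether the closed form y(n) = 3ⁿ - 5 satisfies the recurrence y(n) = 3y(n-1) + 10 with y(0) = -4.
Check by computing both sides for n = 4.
From the recurrence with y(0) = -4:
  y(0) = -4, y(1) = -2, y(2) = 4, y(3) = 22, y(4) = 76
  so the recurrence gives y(4) = 76.
From the proposed closed form y(n) = 3ⁿ - 5:
  y(4) = 76.
Both sides give 76 at n = 4, and the initial condition(s) match, so the closed form is consistent.

Yes, the closed form is correct.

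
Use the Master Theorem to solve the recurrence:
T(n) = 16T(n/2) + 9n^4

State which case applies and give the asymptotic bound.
Master Theorem template: T(n) = a·T(n/b) + f(n).
Here: a=16, b=2, f(n)=9n^4
Compute log_b(a) = log_2(16) = 4.
f(n) = 9n^4 = Θ(n^4). Case 2: T(n) = Θ(n^4 log n).

Case 2: T(n) = Θ(n^4 log n)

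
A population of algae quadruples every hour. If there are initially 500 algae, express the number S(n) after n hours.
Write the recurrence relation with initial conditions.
Each hour multiplies the count by 4, so the count after n hours depends only on the count after n-1 hours: S(n) = 4 × S(n-1). The starting count gives S(0) = 500.
Unrolling n times gives the closed form S(n) = 500 × 4ⁿ.

S(n) = 4 × S(n-1), S(0) = 500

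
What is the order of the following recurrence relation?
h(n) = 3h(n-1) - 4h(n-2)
The order is the largest lag k for which h(n-k) appears. Here the deepest term is h(n-2), so the order is 2.

Order 2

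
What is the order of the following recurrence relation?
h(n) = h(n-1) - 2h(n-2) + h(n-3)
The order is the largest lag k for which h(n-k) appears. Here the deepest term is h(n-3), so the order is 3.

Order 3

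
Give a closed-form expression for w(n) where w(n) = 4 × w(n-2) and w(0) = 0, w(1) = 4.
Recurrence: w(n) = 4 × w(n-2), initial: w(0) = 0, w(1) = 4.
Characteristic equation: r² - 4 = 0, which factors as (r - 2)(r + 2) = 0, so r = 2, -2. General solution w(n) = A·2ⁿ + B·(-2)ⁿ. From w(0) = 0: A + B = 0. From w(1) = 4: 2A - 2B = 4. Solving gives A = 1, B = -1.

w(n) = 2ⁿ - (-2)ⁿ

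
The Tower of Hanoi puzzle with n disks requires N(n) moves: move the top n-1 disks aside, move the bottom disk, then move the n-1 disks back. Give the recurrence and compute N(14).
Moving n disks = move the top n-1 disks aside (N(n-1) moves) + move the largest disk (1 move) + move the n-1 disks back on top (N(n-1) moves), so N(n) = 2N(n-1) + 1, with N(1) = 1 (a single disk takes one move).
First terms: 1, 3, 7, 15, 31, 63, … — each is one less than a power of 2. Indeed N(n) + 1 = 2(N(n-1) + 1) with N(1) + 1 = 2, so N(n) + 1 = 2ⁿ and N(n) = 2ⁿ - 1.
Hence N(14) = 2^14 - 1 = 16384 - 1 = 16383.

N(n) = 2N(n-1) + 1, N(1) = 1; N(14) = 16383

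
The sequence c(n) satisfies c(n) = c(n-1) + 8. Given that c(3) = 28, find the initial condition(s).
c(3) = c(0) + 3·8, so c(0) = 28 - 24 = 4.

c(0) = 4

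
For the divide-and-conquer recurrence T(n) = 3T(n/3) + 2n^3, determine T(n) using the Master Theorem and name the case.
Master Theorem template: T(n) = a·T(n/b) + f(n).
Here: a=3, b=3, f(n)=2n^3
Compute log_b(a) = log_3(3) = 1.
f(n) = 2n^3 = Ω(n^(1+ε)) with ε = 2, and the regularity condition holds (a·f(n/b) = (a/b^3)·f(n) with a/b^3 = 3^-2 < 1). Case 3: T(n) = Θ(f(n)) = Θ(n^3).

Case 3: T(n) = Θ(n^3)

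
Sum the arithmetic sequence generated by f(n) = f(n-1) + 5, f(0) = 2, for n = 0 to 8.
Computing the sequence terms: 2, 7, 12, 17, 22, 27, 32, 37, 42
Adding these values together:

198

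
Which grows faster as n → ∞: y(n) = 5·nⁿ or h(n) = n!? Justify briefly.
Comparing growth rates:
Growth-rate hierarchy: log n ≺ any polynomial ≺ any exponential cⁿ (c>1) ≺ n! ≺ nⁿ.
super-exponential nⁿ dominates factorial asymptotically.

y(n) grows faster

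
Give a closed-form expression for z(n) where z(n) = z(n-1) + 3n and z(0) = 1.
Recurrence: z(n) = z(n-1) + 3n, initial: z(0) = 1.
Telescoping: z(n) = z(0) + 3·Σᵢ₌₁ⁿ i = 1 + 3·n(n+1)/2.

z(n) = 3·n(n+1)/2 + 1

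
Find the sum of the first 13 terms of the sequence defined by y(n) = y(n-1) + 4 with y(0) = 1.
Computing the sequence terms: 1, 5, 9, 13, 17, 21, 25, 29, 33, 37, 41, 45, 49
Adding these values together:

325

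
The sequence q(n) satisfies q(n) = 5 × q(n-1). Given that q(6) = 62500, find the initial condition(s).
In general q(n) = 5ⁿ · q(0). At n = 6: q(0) = q(6) / 5^6 = 62500 / 15625 = 4.

q(0) = 4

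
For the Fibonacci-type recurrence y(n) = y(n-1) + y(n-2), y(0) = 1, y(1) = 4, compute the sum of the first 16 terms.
Computing the sequence terms: 1, 4, 5, 9, 14, 23, 37, 60, 97, 157, 254, 411, 665, 1076, 1741, 2817
Adding these values together:

7371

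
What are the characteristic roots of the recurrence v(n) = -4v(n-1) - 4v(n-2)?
Substitute v(n) = rⁿ and divide through by rⁿ⁻²: r² + 4r + 4 = 0
Factor: (r + 2)² = 0, so r = -2 (double root).
General solution: v(n) = (A + Bn)·(-2)ⁿ

Characteristic: r² + 4r + 4 = 0, Roots: r = -2 (double root)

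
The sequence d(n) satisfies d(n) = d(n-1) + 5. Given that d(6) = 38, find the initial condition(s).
d(6) = d(0) + 6·5, so d(0) = 38 - 30 = 8.

d(0) = 8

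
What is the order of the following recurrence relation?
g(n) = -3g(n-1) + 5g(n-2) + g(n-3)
The order is the largest lag k for which g(n-k) appears. Here the deepest term is g(n-3), so the order is 3.

Order 3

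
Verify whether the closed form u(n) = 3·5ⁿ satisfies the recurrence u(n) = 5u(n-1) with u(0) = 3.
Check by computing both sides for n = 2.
From the recurrence with u(0) = 3:
  u(0) = 3, u(1) = 15, u(2) = 75
  so the recurrence gives u(2) = 75.
From the proposed closed form u(n) = 3·5ⁿ:
  u(2) = 75.
Both sides give 75 at n = 2, and the initial condition(s) match, so the closed form is consistent.

Yes, the closed form is correct.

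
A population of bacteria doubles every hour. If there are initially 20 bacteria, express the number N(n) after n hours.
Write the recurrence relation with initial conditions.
Each hour multiplies the count by 2, so the count after n hours depends only on the count after n-1 hours: N(n) = 2 × N(n-1). The starting count gives N(0) = 20.
Unrolling n times gives the closed form N(n) = 20 × 2ⁿ.

N(n) = 2 × N(n-1), N(0) = 20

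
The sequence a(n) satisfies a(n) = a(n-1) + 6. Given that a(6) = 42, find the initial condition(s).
a(6) = a(0) + 6·6, so a(0) = 42 - 36 = 6.

a(0) = 6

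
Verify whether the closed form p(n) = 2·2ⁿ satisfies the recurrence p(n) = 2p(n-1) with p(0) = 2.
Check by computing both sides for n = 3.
From the recurrence with p(0) = 2:
  p(0) = 2, p(1) = 4, p(2) = 8, p(3) = 16
  so the recurrence gives p(3) = 16.
From the proposed closed form p(n) = 2·2ⁿ:
  p(3) = 16.
Both sides give 16 at n = 3, and the initial condition(s) match, so the closed form is consistent.

Yes, the closed form is correct.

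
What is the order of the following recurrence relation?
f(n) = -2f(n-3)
The order is the largest lag k for which f(n-k) appears. Here the deepest term is f(n-3), so the order is 3.

Order 3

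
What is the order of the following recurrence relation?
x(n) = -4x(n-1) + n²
The order is the largest lag k for which x(n-k) appears. Here the deepest term is x(n-1) (the n² term is non-homogeneous and does not affect the order), so the order is 1.

Order 1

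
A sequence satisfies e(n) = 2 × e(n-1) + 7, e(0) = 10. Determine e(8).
Computing step by step:
e(0) = 10
e(1) = 2 × 10 + 7 = 27
e(2) = 2 × 27 + 7 = 61
e(3) = 2 × 61 + 7 = 129
e(4) = 2 × 129 + 7 = 265
e(5) = 2 × 265 + 7 = 537
e(6) = 2 × 537 + 7 = 1081
e(7) = 2 × 1081 + 7 = 2169
e(8) = 2 × 2169 + 7 = 4345

4345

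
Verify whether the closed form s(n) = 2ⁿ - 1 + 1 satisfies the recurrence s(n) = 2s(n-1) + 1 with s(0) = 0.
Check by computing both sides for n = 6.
From the recurrence with s(0) = 0:
  s(0) = 0, s(1) = 1, s(2) = 3, s(3) = 7, s(4) = 15, s(5) = 31, s(6) = 63
  so the recurrence gives s(6) = 63.
From the proposed closed form s(n) = 2ⁿ - 1 + 1:
  s(6) = 64.
The recurrence gives 63 but the closed form gives 64, so the closed form does not satisfy the recurrence.

No, the closed form is incorrect.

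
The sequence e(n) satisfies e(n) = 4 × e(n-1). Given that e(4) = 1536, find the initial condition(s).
In general e(n) = 4ⁿ · e(0). At n = 4: e(0) = e(4) / 4^4 = 1536 / 256 = 6.

e(0) = 6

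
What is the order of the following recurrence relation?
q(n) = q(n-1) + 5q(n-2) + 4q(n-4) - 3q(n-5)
The order is the largest lag k for which q(n-k) appears. Here the deepest term is q(n-5), so the order is 5.

Order 5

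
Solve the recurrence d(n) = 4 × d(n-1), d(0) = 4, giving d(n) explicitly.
Recurrence: d(n) = 4 × d(n-1), initial: d(0) = 4.
Each term is 4 times the previous, so this is geometric with ratio 4. After n steps: d(n) = d(0)·4ⁿ = 4·4ⁿ.

d(n) = 4·4ⁿ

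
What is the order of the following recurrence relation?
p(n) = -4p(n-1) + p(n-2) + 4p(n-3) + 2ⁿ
The order is the largest lag k for which p(n-k) appears. Here the deepest term is p(n-3) (the 2ⁿ term is non-homogeneous and does not affect the order), so the order is 3.

Order 3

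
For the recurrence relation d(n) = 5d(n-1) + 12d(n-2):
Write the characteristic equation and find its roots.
Substitute d(n) = rⁿ and divide through by rⁿ⁻²: r² - 5r - 12 = 0
Discriminant: 5² + 4·12 = 73, not a perfect square, so by the quadratic formula r = (5 ± √73)/2.
General solution: d(n) = A·r₁ⁿ + B·r₂ⁿ where r₁,r₂ = (5 ± √73)/2

Characteristic: r² - 5r - 12 = 0, Roots: r = (5 ± √73)/2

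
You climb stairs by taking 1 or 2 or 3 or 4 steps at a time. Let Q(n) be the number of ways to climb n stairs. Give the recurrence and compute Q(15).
Condition on the size of the last step (1 to 4): before it there were n-1, …, n-4 stairs climbed, and these cases are disjoint, so Q(n) = Q(n-1) + Q(n-2) + Q(n-3) + Q(n-4) (order-4 linear recurrence).
Initial conditions by direct count (compositions of i into parts ≤ 4): Q(1) = 1; Q(2) = 2; Q(3) = 4; Q(4) = 8.
Iterating the recurrence: Q(5) = 15, Q(6) = 29, Q(7) = 56, Q(8) = 108, Q(9) = 208, Q(10) = 401, Q(11) = 773, Q(12) = 1490, Q(13) = 2872, Q(14) = 5536, Q(15) = 10671.

Q(n) = Q(n-1) + Q(n-2) + Q(n-3) + Q(n-4), Q(1) = 1, Q(2) = 2, Q(3) = 4, Q(4) = 8; Q(15) = 10671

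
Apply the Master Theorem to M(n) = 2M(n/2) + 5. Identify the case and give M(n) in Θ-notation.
Master Theorem template: M(n) = a·M(n/b) + f(n).
Here: a=2, b=2, f(n)=5
Compute log_b(a) = log_2(2) = 1.
f(n) = 5 = O(n^(1-ε)) with ε = 1. Case 1: M(n) = Θ(n^log_b(a)) = Θ(n).

Case 1: M(n) = Θ(n)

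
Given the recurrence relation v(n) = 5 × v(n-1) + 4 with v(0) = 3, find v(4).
Computing step by step:
v(0) = 3
v(1) = 5 × 3 + 4 = 19
v(2) = 5 × 19 + 4 = 99
v(3) = 5 × 99 + 4 = 499
v(4) = 5 × 499 + 4 = 2499

2499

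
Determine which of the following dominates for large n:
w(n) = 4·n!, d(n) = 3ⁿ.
Comparing growth rates:
Growth-rate hierarchy: log n ≺ any polynomial ≺ any exponential cⁿ (c>1) ≺ n! ≺ nⁿ.
factorial dominates exponential base 3 asymptotically.

w(n) grows faster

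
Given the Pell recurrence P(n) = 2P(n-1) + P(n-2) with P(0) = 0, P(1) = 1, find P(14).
Computing the sequence terms:
0, 1, 2, 5, 12, 29, 70, 169, 408, 985, 2378, 5741, 13860, 33461, 80782

80782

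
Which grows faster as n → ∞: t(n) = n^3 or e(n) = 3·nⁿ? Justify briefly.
Comparing growth rates:
Growth-rate hierarchy: log n ≺ any polynomial ≺ any exponential cⁿ (c>1) ≺ n! ≺ nⁿ.
super-exponential nⁿ dominates polynomial degree 3 asymptotically.

e(n) grows faster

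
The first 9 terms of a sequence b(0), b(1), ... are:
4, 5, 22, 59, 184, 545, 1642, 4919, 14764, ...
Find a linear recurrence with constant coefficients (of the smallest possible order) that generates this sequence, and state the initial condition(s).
Look for the lowest-order linear relation among consecutive terms.
Observation: b(n) - 2·b(n-1) - (3)·b(n-2) = 0 holds for the shown terms, and no order-1 relation b(n) = α·b(n-1) + β fits.
Check at n=3: 2·22 + (3)·5 = 59. ✓

b(n) = 2b(n-1) + 3b(n-2), b(0) = 4, b(1) = 5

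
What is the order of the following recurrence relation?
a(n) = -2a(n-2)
The order is the largest lag k for which a(n-k) appears. Here the deepest term is a(n-2), so the order is 2.

Order 2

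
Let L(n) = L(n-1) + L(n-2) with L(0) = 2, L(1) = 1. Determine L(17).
Computing the sequence terms:
2, 1, 3, 4, 7, 11, 18, 29, 47, 76, 123, 199, 322, 521, 843, 1364, 2207, 3571

3571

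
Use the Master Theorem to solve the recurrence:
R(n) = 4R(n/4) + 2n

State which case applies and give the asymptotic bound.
Master Theorem template: R(n) = a·R(n/b) + f(n).
Here: a=4, b=4, f(n)=2n
Compute log_b(a) = log_4(4) = 1.
f(n) = 2n = Θ(n). Case 2: R(n) = Θ(n log n).

Case 2: R(n) = Θ(n log n)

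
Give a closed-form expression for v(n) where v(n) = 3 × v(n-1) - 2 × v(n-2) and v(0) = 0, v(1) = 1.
Recurrence: v(n) = 3 × v(n-1) - 2 × v(n-2), initial: v(0) = 0, v(1) = 1.
Characteristic equation: r² - 3r + 2 = 0, which factors as (r - 2)(r - 1) = 0, so r = 2, 1. General solution v(n) = A·2ⁿ + B·1ⁿ. From v(0) = 0: A + B = 0. From v(1) = 1: 2A + 1B = 1. Solving gives A = 1, B = -1.

v(n) = 2ⁿ - 1ⁿ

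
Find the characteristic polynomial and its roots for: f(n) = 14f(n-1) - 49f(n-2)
Substitute f(n) = rⁿ and divide through by rⁿ⁻²: r² - 14r + 49 = 0
Factor: (r - 7)² = 0, so r = 7 (double root).
General solution: f(n) = (A + Bn)·7ⁿ

Characteristic: r² - 14r + 49 = 0, Roots: r = 7 (double root)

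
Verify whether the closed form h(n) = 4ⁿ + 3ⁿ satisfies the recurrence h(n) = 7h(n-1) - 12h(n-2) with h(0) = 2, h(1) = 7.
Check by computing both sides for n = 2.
From the recurrence with h(0) = 2, h(1) = 7:
  h(0) = 2, h(1) = 7, h(2) = 25
  so the recurrence gives h(2) = 25.
From the proposed closed form h(n) = 4ⁿ + 3ⁿ:
  h(2) = 25.
Both sides give 25 at n = 2, and the initial condition(s) match, so the closed form is consistent.

Yes, the closed form is correct.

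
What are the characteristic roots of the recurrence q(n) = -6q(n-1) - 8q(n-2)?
Substitute q(n) = rⁿ and divide through by rⁿ⁻²: r² + 6r + 8 = 0
Factor: (r + 2)(r + 4) = 0, so r = -2, -4.
General solution: q(n) = A·(-2)ⁿ + B·(-4)ⁿ

Characteristic: r² + 6r + 8 = 0, Roots: r = -2, -4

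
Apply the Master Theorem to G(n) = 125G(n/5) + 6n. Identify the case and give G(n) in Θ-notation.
Master Theorem template: G(n) = a·G(n/b) + f(n).
Here: a=125, b=5, f(n)=6n
Compute log_b(a) = log_5(125) = 3.
f(n) = 6n = O(n^(3-ε)) with ε = 2. Case 1: G(n) = Θ(n^log_b(a)) = Θ(n^3).

Case 1: G(n) = Θ(n^3)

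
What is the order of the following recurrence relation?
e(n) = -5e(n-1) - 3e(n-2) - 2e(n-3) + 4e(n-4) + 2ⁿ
The order is the largest lag k for which e(n-k) appears. Here the deepest term is e(n-4) (the 2ⁿ term is non-homogeneous and does not affect the order), so the order is 4.

Order 4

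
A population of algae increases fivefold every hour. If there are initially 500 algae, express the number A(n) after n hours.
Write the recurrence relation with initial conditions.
Each hour multiplies the count by 5, so the count after n hours depends only on the count after n-1 hours: A(n) = 5 × A(n-1). The starting count gives A(0) = 500.
Unrolling n times gives the closed form A(n) = 500 × 5ⁿ.

A(n) = 5 × A(n-1), A(0) = 500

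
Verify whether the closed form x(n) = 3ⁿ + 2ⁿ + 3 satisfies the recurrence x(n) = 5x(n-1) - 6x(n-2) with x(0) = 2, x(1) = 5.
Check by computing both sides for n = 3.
From the recurrence with x(0) = 2, x(1) = 5:
  x(0) = 2, x(1) = 5, x(2) = 13, x(3) = 35
  so the recurrence gives x(3) = 35.
From the proposed closed form x(n) = 3ⁿ + 2ⁿ + 3:
  x(3) = 38.
The recurrence gives 35 but the closed form gives 38, so the closed form does not satisfy the recurrence.

No, the closed form is incorrect.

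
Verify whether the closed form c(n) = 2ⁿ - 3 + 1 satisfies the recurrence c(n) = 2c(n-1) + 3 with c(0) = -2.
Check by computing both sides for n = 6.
From the recurrence with c(0) = -2:
  c(0) = -2, c(1) = -1, c(2) = 1, c(3) = 5, c(4) = 13, c(5) = 29, c(6) = 61
  so the recurrence gives c(6) = 61.
From the proposed closed form c(n) = 2ⁿ - 3 + 1:
  c(6) = 62.
The recurrence gives 61 but the closed form gives 62, so the closed form does not satisfy the recurrence.

No, the closed form is incorrect.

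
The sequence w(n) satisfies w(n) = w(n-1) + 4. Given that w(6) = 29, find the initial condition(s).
w(6) = w(0) + 6·4, so w(0) = 29 - 24 = 5.

w(0) = 5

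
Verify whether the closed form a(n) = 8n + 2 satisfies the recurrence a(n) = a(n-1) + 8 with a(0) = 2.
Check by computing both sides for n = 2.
From the recurrence with a(0) = 2:
  a(0) = 2, a(1) = 10, a(2) = 18
  so the recurrence gives a(2) = 18.
From the proposed closed form a(n) = 8n + 2:
  a(2) = 18.
Both sides give 18 at n = 2, and the initial condition(s) match, so the closed form is consistent.

Yes, the closed form is correct.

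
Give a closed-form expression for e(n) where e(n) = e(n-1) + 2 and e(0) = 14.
Recurrence: e(n) = e(n-1) + 2, initial: e(0) = 14.
Each step adds 2, so e(n) = e(0) + 2n = 2n + 14.

e(n) = 2n + 14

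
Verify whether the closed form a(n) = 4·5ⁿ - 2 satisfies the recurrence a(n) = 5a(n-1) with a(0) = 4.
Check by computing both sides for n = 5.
From the recurrence with a(0) = 4:
  a(0) = 4, a(1) = 20, a(2) = 100, a(3) = 500, a(4) = 2500, a(5) = 12500
  so the recurrence gives a(5) = 12500.
From the proposed closed form a(n) = 4·5ⁿ - 2:
  a(5) = 12498.
The recurrence gives 12500 but the closed form gives 12498, so the closed form does not satisfy the recurrence.

No, the closed form is incorrect.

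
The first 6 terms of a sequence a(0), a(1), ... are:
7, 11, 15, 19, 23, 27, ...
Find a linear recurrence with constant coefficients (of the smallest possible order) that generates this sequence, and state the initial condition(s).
Look for the lowest-order linear relation among consecutive terms.
Observation: consecutive differences are constant (= 4).
Check at n=2: 1·11 + 4 = 15. ✓

a(n) = a(n-1) + 4, a(0) = 7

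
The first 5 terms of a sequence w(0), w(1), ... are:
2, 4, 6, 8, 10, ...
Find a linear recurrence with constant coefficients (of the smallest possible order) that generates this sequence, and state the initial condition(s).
Look for the lowest-order linear relation among consecutive terms.
Observation: consecutive differences are constant (= 2).
Check at n=2: 1·4 + 2 = 6. ✓

w(n) = w(n-1) + 2, w(0) = 2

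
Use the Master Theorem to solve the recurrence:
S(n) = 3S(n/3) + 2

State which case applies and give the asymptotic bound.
Master Theorem template: S(n) = a·S(n/b) + f(n).
Here: a=3, b=3, f(n)=2
Compute log_b(a) = log_3(3) = 1.
f(n) = 2 = O(n^(1-ε)) with ε = 1. Case 1: S(n) = Θ(n^log_b(a)) = Θ(n).

Case 1: S(n) = Θ(n)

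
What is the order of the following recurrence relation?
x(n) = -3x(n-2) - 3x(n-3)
The order is the largest lag k for which x(n-k) appears. Here the deepest term is x(n-3), so the order is 3.

Order 3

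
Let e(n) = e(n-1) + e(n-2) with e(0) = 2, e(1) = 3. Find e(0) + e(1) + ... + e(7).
Computing the sequence terms: 2, 3, 5, 8, 13, 21, 34, 55
Adding these values together:

141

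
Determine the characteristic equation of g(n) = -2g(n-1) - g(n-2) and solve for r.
Substitute g(n) = rⁿ and divide through by rⁿ⁻²: r² + 2r + 1 = 0
Factor: (r + 1)² = 0, so r = -1 (double root).
General solution: g(n) = (A + Bn)·(-1)ⁿ

Characteristic: r² + 2r + 1 = 0, Roots: r = -1 (double root)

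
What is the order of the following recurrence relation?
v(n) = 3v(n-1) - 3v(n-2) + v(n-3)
The order is the largest lag k for which v(n-k) appears. Here the deepest term is v(n-3), so the order is 3.

Order 3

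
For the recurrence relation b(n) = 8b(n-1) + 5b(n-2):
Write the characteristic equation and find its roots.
Substitute b(n) = rⁿ and divide through by rⁿ⁻²: r² - 8r - 5 = 0
Discriminant: 8² + 4·5 = 84, not a perfect square, so by the quadratic formula r = (8 ± √84)/2.
General solution: b(n) = A·r₁ⁿ + B·r₂ⁿ where r₁,r₂ = (8 ± √84)/2

Characteristic: r² - 8r - 5 = 0, Roots: r = (8 ± √84)/2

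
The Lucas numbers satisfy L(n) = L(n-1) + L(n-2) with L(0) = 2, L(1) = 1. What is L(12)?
Computing the sequence terms:
2, 1, 3, 4, 7, 11, 18, 29, 47, 76, 123, 199, 322

322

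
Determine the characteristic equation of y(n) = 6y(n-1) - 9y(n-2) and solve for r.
Substitute y(n) = rⁿ and divide through by rⁿ⁻²: r² - 6r + 9 = 0
Factor: (r - 3)² = 0, so r = 3 (double root).
General solution: y(n) = (A + Bn)·3ⁿ

Characteristic: r² - 6r + 9 = 0, Roots: r = 3 (double root)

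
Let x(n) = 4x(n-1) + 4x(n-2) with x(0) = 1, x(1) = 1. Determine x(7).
Computing the sequence terms:
1, 1, 8, 36, 176, 848, 4096, 19776

19776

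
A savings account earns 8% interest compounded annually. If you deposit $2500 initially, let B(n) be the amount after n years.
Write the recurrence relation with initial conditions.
Each year the balance grows by 8%, i.e. is multiplied by 1 + 8/100 = 1.08, so B(n) = 1.08 × B(n-1). The initial deposit gives B(0) = 2500.
Unrolling gives the closed form B(n) = 2500 × (1.08)ⁿ.

B(n) = 1.08 × B(n-1), B(0) = 2500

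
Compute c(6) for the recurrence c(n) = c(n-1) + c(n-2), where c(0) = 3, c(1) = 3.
Computing the sequence terms:
3, 3, 6, 9, 15, 24, 39

39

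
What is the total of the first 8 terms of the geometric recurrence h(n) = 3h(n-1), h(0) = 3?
Computing the sequence terms: 3, 9, 27, 81, 243, 729, 2187, 6561
Adding these values together:

9840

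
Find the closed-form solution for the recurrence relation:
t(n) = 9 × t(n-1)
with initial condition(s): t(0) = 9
Recurrence: t(n) = 9 × t(n-1), initial: t(0) = 9.
Each term is 9 times the previous, so this is geometric with ratio 9. After n steps: t(n) = t(0)·9ⁿ = 9·9ⁿ.

t(n) = 9·9ⁿ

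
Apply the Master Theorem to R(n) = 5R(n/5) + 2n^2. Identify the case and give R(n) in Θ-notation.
Master Theorem template: R(n) = a·R(n/b) + f(n).
Here: a=5, b=5, f(n)=2n^2
Compute log_b(a) = log_5(5) = 1.
f(n) = 2n^2 = Ω(n^(1+ε)) with ε = 1, and the regularity condition holds (a·f(n/b) = (a/b^2)·f(n) with a/b^2 = 5^-1 < 1). Case 3: R(n) = Θ(f(n)) = Θ(n^2).

Case 3: R(n) = Θ(n^2)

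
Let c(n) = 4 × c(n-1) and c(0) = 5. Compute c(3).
Computing step by step:
c(0) = 5
c(1) = 4 × 5 = 20
c(2) = 4 × 20 = 80
c(3) = 4 × 80 = 320

320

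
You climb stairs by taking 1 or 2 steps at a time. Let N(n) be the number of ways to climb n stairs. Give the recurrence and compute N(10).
Condition on the size of the last step (1 to 2): before it there were n-1, …, n-2 stairs climbed, and these cases are disjoint, so N(n) = N(n-1) + N(n-2) (Fibonacci-type sequence).
Initial conditions by direct count (compositions of i into parts ≤ 2): N(1) = 1; N(2) = 2.
Iterating the recurrence: N(3) = 3, N(4) = 5, N(5) = 8, N(6) = 13, N(7) = 21, N(8) = 34, N(9) = 55, N(10) = 89.

N(n) = N(n-1) + N(n-2), N(1) = 1, N(2) = 2; N(10) = 89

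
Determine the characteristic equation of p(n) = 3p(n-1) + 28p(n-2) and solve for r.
Substitute p(n) = rⁿ and divide through by rⁿ⁻²: r² - 3r - 28 = 0
Factor: (r + 4)(r - 7) = 0, so r = -4, 7.
General solution: p(n) = A·(-4)ⁿ + B·7ⁿ

Characteristic: r² - 3r - 28 = 0, Roots: r = -4, 7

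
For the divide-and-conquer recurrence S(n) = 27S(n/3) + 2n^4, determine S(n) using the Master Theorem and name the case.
Master Theorem template: S(n) = a·S(n/b) + f(n).
Here: a=27, b=3, f(n)=2n^4
Compute log_b(a) = log_3(27) = 3.
f(n) = 2n^4 = Ω(n^(3+ε)) with ε = 1, and the regularity condition holds (a·f(n/b) = (a/b^4)·f(n) with a/b^4 = 3^-1 < 1). Case 3: S(n) = Θ(f(n)) = Θ(n^4).

Case 3: S(n) = Θ(n^4)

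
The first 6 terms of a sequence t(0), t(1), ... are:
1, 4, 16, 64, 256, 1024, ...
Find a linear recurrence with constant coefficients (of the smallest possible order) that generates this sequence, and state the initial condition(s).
Look for the lowest-order linear relation among consecutive terms.
Observation: each term is 4× the previous.
Check at n=2: 4·4 = 16. ✓

t(n) = 4 × t(n-1), t(0) = 1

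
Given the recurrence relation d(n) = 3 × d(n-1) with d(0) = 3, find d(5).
Computing step by step:
d(0) = 3
d(1) = 3 × 3 = 9
d(2) = 3 × 9 = 27
d(3) = 3 × 27 = 81
d(4) = 3 × 81 = 243
d(5) = 3 × 243 = 729

729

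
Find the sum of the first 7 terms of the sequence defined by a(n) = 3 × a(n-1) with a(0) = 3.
Computing the sequence terms: 3, 9, 27, 81, 243, 729, 2187
Adding these values together:

3279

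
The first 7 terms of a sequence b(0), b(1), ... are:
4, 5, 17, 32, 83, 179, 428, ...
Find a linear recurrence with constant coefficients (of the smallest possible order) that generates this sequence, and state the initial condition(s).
Look for the lowest-order linear relation among consecutive terms.
Observation: b(n) - 1·b(n-1) - (3)·b(n-2) = 0 holds for the shown terms, and no order-1 relation b(n) = α·b(n-1) + β fits.
Check at n=3: 1·17 + (3)·5 = 32. ✓

b(n) = b(n-1) + 3b(n-2), b(0) = 4, b(1) = 5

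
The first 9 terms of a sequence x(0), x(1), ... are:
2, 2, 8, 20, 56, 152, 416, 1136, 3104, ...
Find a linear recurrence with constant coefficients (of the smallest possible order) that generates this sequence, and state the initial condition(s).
Look for the lowest-order linear relation among consecutive terms.
Observation: x(n) - 2·x(n-1) - (2)·x(n-2) = 0 holds for the shown terms, and no order-1 relation x(n) = α·x(n-1) + β fits.
Check at n=3: 2·8 + (2)·2 = 20. ✓

x(n) = 2x(n-1) + 2x(n-2), x(0) = 2, x(1) = 2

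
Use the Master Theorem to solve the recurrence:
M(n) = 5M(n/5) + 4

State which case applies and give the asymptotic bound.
Master Theorem template: M(n) = a·M(n/b) + f(n).
Here: a=5, b=5, f(n)=4
Compute log_b(a) = log_5(5) = 1.
f(n) = 4 = O(n^(1-ε)) with ε = 1. Case 1: M(n) = Θ(n^log_b(a)) = Θ(n).

Case 1: M(n) = Θ(n)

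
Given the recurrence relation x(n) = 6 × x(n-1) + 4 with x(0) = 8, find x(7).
Computing step by step:
x(0) = 8
x(1) = 6 × 8 + 4 = 52
x(2) = 6 × 52 + 4 = 316
x(3) = 6 × 316 + 4 = 1900
x(4) = 6 × 1900 + 4 = 11404
x(5) = 6 × 11404 + 4 = 68428
x(6) = 6 × 68428 + 4 = 410572
x(7) = 6 × 410572 + 4 = 2463436

2463436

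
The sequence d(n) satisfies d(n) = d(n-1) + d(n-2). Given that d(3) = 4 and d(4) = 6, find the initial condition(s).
Work backwards using d(k) = d(k+2) - d(k+1):
d(2) = d(4) - d(3) = 6 - 4 = 2
d(1) = d(3) - d(2) = 4 - 2 = 2
d(0) = d(2) - d(1) = 2 - 2 = 0

d(0) = 0, d(1) = 2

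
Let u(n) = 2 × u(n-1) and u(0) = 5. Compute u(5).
Computing step by step:
u(0) = 5
u(1) = 2 × 5 = 10
u(2) = 2 × 10 = 20
u(3) = 2 × 20 = 40
u(4) = 2 × 40 = 80
u(5) = 2 × 80 = 160

160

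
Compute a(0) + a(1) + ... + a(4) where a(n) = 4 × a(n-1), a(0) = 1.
Computing the sequence terms: 1, 4, 16, 64, 256
Adding these values together:

341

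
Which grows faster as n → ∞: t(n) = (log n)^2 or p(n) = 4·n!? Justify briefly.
Comparing growth rates:
Growth-rate hierarchy: log n ≺ any polynomial ≺ any exponential cⁿ (c>1) ≺ n! ≺ nⁿ.
factorial dominates polylogarithmic (log n)^2 asymptotically.

p(n) grows faster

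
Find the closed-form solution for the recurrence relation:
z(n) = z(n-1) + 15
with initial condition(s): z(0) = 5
Recurrence: z(n) = z(n-1) + 15, initial: z(0) = 5.
Each step adds 15, so z(n) = z(0) + 15n = 15n + 5.

z(n) = 15n + 5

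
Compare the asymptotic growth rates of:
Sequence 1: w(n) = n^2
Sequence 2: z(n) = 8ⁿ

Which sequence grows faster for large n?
Comparing growth rates:
Growth-rate hierarchy: log n ≺ any polynomial ≺ any exponential cⁿ (c>1) ≺ n! ≺ nⁿ.
exponential base 8 dominates polynomial degree 2 asymptotically.

z(n) grows faster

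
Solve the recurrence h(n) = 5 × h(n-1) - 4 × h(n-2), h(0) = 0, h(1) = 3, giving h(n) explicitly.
Recurrence: h(n) = 5 × h(n-1) - 4 × h(n-2), initial: h(0) = 0, h(1) = 3.
Characteristic equation: r² - 5r + 4 = 0, which factors as (r - 4)(r - 1) = 0, so r = 4, 1. General solution h(n) = A·4ⁿ + B·1ⁿ. From h(0) = 0: A + B = 0. From h(1) = 3: 4A + 1B = 3. Solving gives A = 1, B = -1.

h(n) = 4ⁿ - 1ⁿ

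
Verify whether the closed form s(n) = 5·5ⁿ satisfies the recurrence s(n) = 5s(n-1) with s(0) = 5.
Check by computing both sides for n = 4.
From the recurrence with s(0) = 5:
  s(0) = 5, s(1) = 25, s(2) = 125, s(3) = 625, s(4) = 3125
  so the recurrence gives s(4) = 3125.
From the proposed closed form s(n) = 5·5ⁿ:
  s(4) = 3125.
Both sides give 3125 at n = 4, and the initial condition(s) match, so the closed form is consistent.

Yes, the closed form is correct.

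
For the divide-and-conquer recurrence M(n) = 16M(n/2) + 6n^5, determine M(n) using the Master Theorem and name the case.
Master Theorem template: M(n) = a·M(n/b) + f(n).
Here: a=16, b=2, f(n)=6n^5
Compute log_b(a) = log_2(16) = 4.
f(n) = 6n^5 = Ω(n^(4+ε)) with ε = 1, and the regularity condition holds (a·f(n/b) = (a/b^5)·f(n) with a/b^5 = 2^-1 < 1). Case 3: M(n) = Θ(f(n)) = Θ(n^5).

Case 3: M(n) = Θ(n^5)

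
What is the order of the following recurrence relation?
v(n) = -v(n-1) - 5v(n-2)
The order is the largest lag k for which v(n-k) appears. Here the deepest term is v(n-2), so the order is 2.

Order 2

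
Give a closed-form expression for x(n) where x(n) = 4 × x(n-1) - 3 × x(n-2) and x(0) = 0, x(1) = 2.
Recurrence: x(n) = 4 × x(n-1) - 3 × x(n-2), initial: x(0) = 0, x(1) = 2.
Characteristic equation: r² - 4r + 3 = 0, which factors as (r - 3)(r - 1) = 0, so r = 3, 1. General solution x(n) = A·3ⁿ + B·1ⁿ. From x(0) = 0: A + B = 0. From x(1) = 2: 3A + 1B = 2. Solving gives A = 1, B = -1.

x(n) = 3ⁿ - 1ⁿ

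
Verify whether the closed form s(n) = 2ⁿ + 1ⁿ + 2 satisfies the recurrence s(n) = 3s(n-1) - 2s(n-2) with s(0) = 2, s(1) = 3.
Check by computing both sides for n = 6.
From the recurrence with s(0) = 2, s(1) = 3:
  s(0) = 2, s(1) = 3, s(2) = 5, s(3) = 9, s(4) = 17, s(5) = 33, s(6) = 65
  so the recurrence gives s(6) = 65.
From the proposed closed form s(n) = 2ⁿ + 1ⁿ + 2:
  s(6) = 67.
The recurrence gives 65 but the closed form gives 67, so the closed form does not satisfy the recurrence.

No, the closed form is incorrect.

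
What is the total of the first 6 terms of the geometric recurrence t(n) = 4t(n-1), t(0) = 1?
Computing the sequence terms: 1, 4, 16, 64, 256, 1024
Adding these values together:

1365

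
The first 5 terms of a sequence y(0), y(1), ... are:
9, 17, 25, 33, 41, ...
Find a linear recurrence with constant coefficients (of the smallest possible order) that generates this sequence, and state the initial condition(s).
Look for the lowest-order linear relation among consecutive terms.
Observation: consecutive differences are constant (= 8).
Check at n=2: 1·17 + 8 = 25. ✓

y(n) = y(n-1) + 8, y(0) = 9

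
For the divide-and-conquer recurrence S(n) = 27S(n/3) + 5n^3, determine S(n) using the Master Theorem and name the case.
Master Theorem template: S(n) = a·S(n/b) + f(n).
Here: a=27, b=3, f(n)=5n^3
Compute log_b(a) = log_3(27) = 3.
f(n) = 5n^3 = Θ(n^3). Case 2: S(n) = Θ(n^3 log n).

Case 2: S(n) = Θ(n^3 log n)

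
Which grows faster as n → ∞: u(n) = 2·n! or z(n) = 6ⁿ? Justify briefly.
Comparing growth rates:
Growth-rate hierarchy: log n ≺ any polynomial ≺ any exponential cⁿ (c>1) ≺ n! ≺ nⁿ.
factorial dominates exponential base 6 asymptotically.

u(n) grows faster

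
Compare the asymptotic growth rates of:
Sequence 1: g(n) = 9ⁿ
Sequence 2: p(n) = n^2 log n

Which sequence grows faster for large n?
Comparing growth rates:
Growth-rate hierarchy: log n ≺ any polynomial ≺ any exponential cⁿ (c>1) ≺ n! ≺ nⁿ.
exponential base 9 dominates polynomial degree 2 (with log factor) asymptotically.

g(n) grows faster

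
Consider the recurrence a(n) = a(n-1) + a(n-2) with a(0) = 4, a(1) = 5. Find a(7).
Computing the sequence terms:
4, 5, 9, 14, 23, 37, 60, 97

97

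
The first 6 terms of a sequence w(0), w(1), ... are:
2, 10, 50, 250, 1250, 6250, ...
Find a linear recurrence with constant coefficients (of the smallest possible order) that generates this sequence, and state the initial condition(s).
Look for the lowest-order linear relation among consecutive terms.
Observation: each term is 5× the previous.
Check at n=2: 5·10 = 50. ✓

w(n) = 5 × w(n-1), w(0) = 2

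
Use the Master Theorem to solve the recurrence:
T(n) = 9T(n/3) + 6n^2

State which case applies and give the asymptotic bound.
Master Theorem template: T(n) = a·T(n/b) + f(n).
Here: a=9, b=3, f(n)=6n^2
Compute log_b(a) = log_3(9) = 2.
f(n) = 6n^2 = Θ(n^2). Case 2: T(n) = Θ(n^2 log n).

Case 2: T(n) = Θ(n^2 log n)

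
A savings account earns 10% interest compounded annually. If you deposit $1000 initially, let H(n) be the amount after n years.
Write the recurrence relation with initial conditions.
Each year the balance grows by 10%, i.e. is multiplied by 1 + 10/100 = 1.1, so H(n) = 1.1 × H(n-1). The initial deposit gives H(0) = 1000.
Unrolling gives the closed form H(n) = 1000 × (1.1)ⁿ.

H(n) = 1.1 × H(n-1), H(0) = 1000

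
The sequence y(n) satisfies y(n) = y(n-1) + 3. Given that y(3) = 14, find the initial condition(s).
y(3) = y(0) + 3·3, so y(0) = 14 - 9 = 5.

y(0) = 5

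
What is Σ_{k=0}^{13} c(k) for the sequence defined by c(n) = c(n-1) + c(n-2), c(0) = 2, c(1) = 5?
Computing the sequence terms: 2, 5, 7, 12, 19, 31, 50, 81, 131, 212, 343, 555, 898, 1453
Adding these values together:

3799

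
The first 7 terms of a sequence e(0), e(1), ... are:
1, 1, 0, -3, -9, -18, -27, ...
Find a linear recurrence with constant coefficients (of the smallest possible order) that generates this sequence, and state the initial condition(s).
Look for the lowest-order linear relation among consecutive terms.
Observation: e(n) - 3·e(n-1) - (-3)·e(n-2) = 0 holds for the shown terms, and no order-1 relation e(n) = α·e(n-1) + β fits.
Check at n=3: 3·0 + (-3)·1 = -3. ✓

e(n) = 3e(n-1) - 3e(n-2), e(0) = 1, e(1) = 1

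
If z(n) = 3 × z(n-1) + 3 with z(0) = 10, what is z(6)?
Computing step by step:
z(0) = 10
z(1) = 3 × 10 + 3 = 33
z(2) = 3 × 33 + 3 = 102
z(3) = 3 × 102 + 3 = 309
z(4) = 3 × 309 + 3 = 930
z(5) = 3 × 930 + 3 = 2793
z(6) = 3 × 2793 + 3 = 8382

8382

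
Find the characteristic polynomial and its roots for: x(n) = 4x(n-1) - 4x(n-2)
Substitute x(n) = rⁿ and divide through by rⁿ⁻²: r² - 4r + 4 = 0
Factor: (r - 2)² = 0, so r = 2 (double root).
General solution: x(n) = (A + Bn)·2ⁿ

Characteristic: r² - 4r + 4 = 0, Roots: r = 2 (double root)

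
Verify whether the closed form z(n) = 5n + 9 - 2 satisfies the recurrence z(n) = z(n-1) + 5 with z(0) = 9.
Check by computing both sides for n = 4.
From the recurrence with z(0) = 9:
  z(0) = 9, z(1) = 14, z(2) = 19, z(3) = 24, z(4) = 29
  so the recurrence gives z(4) = 29.
From the proposed closed form z(n) = 5n + 9 - 2:
  z(4) = 27.
The recurrence gives 29 but the closed form gives 27, so the closed form does not satisfy the recurrence.

No, the closed form is incorrect.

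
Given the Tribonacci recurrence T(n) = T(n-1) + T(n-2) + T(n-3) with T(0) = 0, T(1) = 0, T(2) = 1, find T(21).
Computing the sequence terms:
0, 0, 1, 1, 2, 4, 7, 13, 24, 44, 81, 149, 274, 504, 927, 1705, 3136, 5768, 10609, 19513, 35890, 66012

66012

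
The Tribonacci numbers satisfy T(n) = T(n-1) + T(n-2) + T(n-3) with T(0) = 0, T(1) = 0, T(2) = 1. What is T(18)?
Computing the sequence terms:
0, 0, 1, 1, 2, 4, 7, 13, 24, 44, 81, 149, 274, 504, 927, 1705, 3136, 5768, 10609

10609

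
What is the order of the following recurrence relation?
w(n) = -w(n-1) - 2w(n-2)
The order is the largest lag k for which w(n-k) appears. Here the deepest term is w(n-2), so the order is 2.

Order 2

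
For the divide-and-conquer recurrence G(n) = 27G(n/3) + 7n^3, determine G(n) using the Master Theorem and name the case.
Master Theorem template: G(n) = a·G(n/b) + f(n).
Here: a=27, b=3, f(n)=7n^3
Compute log_b(a) = log_3(27) = 3.
f(n) = 7n^3 = Θ(n^3). Case 2: G(n) = Θ(n^3 log n).

Case 2: G(n) = Θ(n^3 log n)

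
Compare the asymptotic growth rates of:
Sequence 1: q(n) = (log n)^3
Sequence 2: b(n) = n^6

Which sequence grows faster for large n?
Comparing growth rates:
Growth-rate hierarchy: log n ≺ any polynomial ≺ any exponential cⁿ (c>1) ≺ n! ≺ nⁿ.
polynomial degree 6 dominates polylogarithmic (log n)^3 asymptotically.

b(n) grows faster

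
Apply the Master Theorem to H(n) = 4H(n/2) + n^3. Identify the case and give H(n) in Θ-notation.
Master Theorem template: H(n) = a·H(n/b) + f(n).
Here: a=4, b=2, f(n)=n^3
Compute log_b(a) = log_2(4) = 2.
f(n) = n^3 = Ω(n^(2+ε)) with ε = 1, and the regularity condition holds (a·f(n/b) = (a/b^3)·f(n) with a/b^3 = 2^-1 < 1). Case 3: H(n) = Θ(f(n)) = Θ(n^3).

Case 3: H(n) = Θ(n^3)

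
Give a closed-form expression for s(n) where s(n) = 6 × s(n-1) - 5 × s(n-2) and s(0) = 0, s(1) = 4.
Recurrence: s(n) = 6 × s(n-1) - 5 × s(n-2), initial: s(0) = 0, s(1) = 4.
Characteristic equation: r² - 6r + 5 = 0, which factors as (r - 5)(r - 1) = 0, so r = 5, 1. General solution s(n) = A·5ⁿ + B·1ⁿ. From s(0) = 0: A + B = 0. From s(1) = 4: 5A + 1B = 4. Solving gives A = 1, B = -1.

s(n) = 5ⁿ - 1ⁿ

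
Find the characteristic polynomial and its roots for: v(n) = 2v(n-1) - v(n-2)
Substitute v(n) = rⁿ and divide through by rⁿ⁻²: r² - 2r + 1 = 0
Factor: (r - 1)² = 0, so r = 1 (double root).
General solution: v(n) = (A + Bn)·1ⁿ

Characteristic: r² - 2r + 1 = 0, Roots: r = 1 (double root)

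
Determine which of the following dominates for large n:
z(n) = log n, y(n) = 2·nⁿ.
Comparing growth rates:
Growth-rate hierarchy: log n ≺ any polynomial ≺ any exponential cⁿ (c>1) ≺ n! ≺ nⁿ.
super-exponential nⁿ dominates logarithmic asymptotically.

y(n) grows faster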